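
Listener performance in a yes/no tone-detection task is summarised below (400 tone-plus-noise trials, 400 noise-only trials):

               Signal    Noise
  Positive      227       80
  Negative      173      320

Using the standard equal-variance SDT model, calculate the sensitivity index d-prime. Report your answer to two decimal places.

H = 227/400 = 0.5675
FA = 80/400 = 0.2000
Φ⁻¹(H) = 0.1700
Φ⁻¹(FA) = -0.8416
d' = z(H) − z(FA) = 0.1700 − (-0.8416) = 1.0116

d-prime = 1.01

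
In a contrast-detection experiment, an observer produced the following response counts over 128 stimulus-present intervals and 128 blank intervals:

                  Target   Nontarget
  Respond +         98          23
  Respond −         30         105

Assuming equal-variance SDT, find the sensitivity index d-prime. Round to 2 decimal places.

d-prime = 1.64

H = 98/128 = 0.7656
FA = 23/128 = 0.1797
z(0.7656) = 0.7244, z(0.1797) = -0.9165
d' = z(H) − z(FA) = 0.7244 − (-0.9165) = 1.6409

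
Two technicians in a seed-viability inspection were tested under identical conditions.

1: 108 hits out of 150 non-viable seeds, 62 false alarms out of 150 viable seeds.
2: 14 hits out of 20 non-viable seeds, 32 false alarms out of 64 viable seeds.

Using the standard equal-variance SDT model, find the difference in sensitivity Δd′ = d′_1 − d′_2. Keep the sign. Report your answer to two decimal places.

1: z(0.7200) = 0.583, z(0.4133) = -0.219, d' = 0.802
2: z(0.7000) = 0.524, z(0.5000) = 0.000, d' = 0.524
Δd' = d'_1 − d'_2 = 0.802 − 0.524 = 0.278
1 has the higher sensitivity.

Δd′ = 0.28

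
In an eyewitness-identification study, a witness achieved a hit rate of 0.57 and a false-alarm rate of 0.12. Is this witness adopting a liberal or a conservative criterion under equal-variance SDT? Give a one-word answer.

conservative

z(H) = 0.176, z(FA) = -1.175
c = −½·(z(H) + z(FA)) = 0.4995
c > 0 → conservative criterion (biased toward responding “no”).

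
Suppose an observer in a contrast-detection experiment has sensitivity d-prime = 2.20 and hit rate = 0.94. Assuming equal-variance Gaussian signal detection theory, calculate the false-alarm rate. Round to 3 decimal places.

false-alarm rate = 0.259

z(hit rate) = z(0.94) = 1.5548
z(FA) = z(H) − d' = 1.5548 − 2.20 = -0.6452
false-alarm rate = Φ(-0.6452) = 0.2594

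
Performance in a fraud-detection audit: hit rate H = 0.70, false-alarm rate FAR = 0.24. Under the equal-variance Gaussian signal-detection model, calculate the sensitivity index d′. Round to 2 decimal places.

d′ = 1.23

z(0.70) = 0.5244, z(0.24) = -0.7063
d' = z(H) − z(FA) = 0.5244 − (-0.7063) = 1.2307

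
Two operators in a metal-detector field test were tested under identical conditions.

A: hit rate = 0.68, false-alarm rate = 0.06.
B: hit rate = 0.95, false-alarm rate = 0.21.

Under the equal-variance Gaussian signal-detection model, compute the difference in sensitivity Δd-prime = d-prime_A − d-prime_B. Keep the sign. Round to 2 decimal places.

A: z(0.68) = 0.468, z(0.06) = -1.555, d' = 2.023
B: z(0.95) = 1.645, z(0.21) = -0.806, d' = 2.451
Δd' = d'_A − d'_B = 2.023 − 2.451 = -0.428
B has the higher sensitivity.

Δd-prime = -0.43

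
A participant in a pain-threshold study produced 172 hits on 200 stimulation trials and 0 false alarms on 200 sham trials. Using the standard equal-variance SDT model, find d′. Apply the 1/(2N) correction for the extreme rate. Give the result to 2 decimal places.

d′ = 3.89

The false-alarm rate is 0/200 = 0, so apply the 1/(2N) correction: FA → 1/(2·200) = 0.00250.
z(H) = z(0.86000) = 1.080
z(FA) = z(0.00250) = -2.807
d' = 1.080 − (-2.807) = 3.887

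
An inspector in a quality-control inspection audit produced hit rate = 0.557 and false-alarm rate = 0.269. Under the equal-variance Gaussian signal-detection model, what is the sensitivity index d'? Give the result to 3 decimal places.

d' = 0.759

z(H) = z(0.557) = 0.1434
z(FA) = z(0.269) = -0.6158
d' = z(H) − z(FA) = 0.1434 − (-0.6158) = 0.7592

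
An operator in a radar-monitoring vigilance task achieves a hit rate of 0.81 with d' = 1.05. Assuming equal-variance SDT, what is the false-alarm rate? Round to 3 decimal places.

false-alarm rate = 0.432

z(hit rate) = z(0.81) = 0.8779
z(FA) = z(H) − d' = 0.8779 − 1.05 = -0.1721
false-alarm rate = Φ(-0.1721) = 0.4317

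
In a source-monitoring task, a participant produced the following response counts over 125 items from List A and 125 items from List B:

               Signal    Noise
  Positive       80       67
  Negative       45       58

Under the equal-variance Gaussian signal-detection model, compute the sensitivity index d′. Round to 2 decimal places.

H = 80/125 = 0.6400
FA = 67/125 = 0.5360
Φ⁻¹(0.6400) = 0.3585, Φ⁻¹(0.5360) = 0.0904
d' = z(H) − z(FA) = 0.3585 − 0.0904 = 0.2681

d′ = 0.27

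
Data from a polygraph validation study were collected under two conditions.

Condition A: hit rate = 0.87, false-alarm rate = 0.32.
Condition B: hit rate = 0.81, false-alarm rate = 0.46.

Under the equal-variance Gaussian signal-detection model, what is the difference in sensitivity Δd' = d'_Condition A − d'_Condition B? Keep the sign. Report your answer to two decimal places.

Δd' = 0.62

Condition A: z(0.87) = 1.126, z(0.32) = -0.468, d' = 1.594
Condition B: z(0.81) = 0.878, z(0.46) = -0.100, d' = 0.978
Δd' = d'_Condition A − d'_Condition B = 1.594 − 0.978 = 0.616
Condition A has the higher sensitivity.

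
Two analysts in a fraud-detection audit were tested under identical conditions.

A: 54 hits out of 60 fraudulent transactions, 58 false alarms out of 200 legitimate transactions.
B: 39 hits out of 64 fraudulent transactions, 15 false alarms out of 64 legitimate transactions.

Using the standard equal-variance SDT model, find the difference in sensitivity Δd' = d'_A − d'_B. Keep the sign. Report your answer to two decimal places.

A: z(0.9000) = 1.282, z(0.2900) = -0.553, d' = 1.835
B: z(0.6094) = 0.278, z(0.2344) = -0.724, d' = 1.002
Δd' = d'_A − d'_B = 1.835 − 1.002 = 0.833
A has the higher sensitivity.

Δd' = 0.83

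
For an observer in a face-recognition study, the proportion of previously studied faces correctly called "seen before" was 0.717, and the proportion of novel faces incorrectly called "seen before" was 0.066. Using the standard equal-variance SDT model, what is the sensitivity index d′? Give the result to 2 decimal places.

z(H) = z(0.717) = 0.574
z(FA) = z(0.066) = -1.506
d' = z(H) − z(FA) = 0.574 − (-1.506) = 2.080

d′ = 2.08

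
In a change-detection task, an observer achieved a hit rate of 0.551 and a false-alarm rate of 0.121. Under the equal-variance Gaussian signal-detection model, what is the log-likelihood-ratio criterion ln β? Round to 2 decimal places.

z(H) = z(0.551) = 0.128
z(FA) = z(0.121) = -1.170
ln β = −½·[z(H)² − z(FA)²] = −0.5 × (0.016 − 1.369) = 0.6765

ln β = 0.68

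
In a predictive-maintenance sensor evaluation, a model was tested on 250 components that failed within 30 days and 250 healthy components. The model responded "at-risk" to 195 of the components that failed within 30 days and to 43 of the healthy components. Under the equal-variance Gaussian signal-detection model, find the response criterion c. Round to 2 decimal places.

H = 195/250 = 0.7800
FA = 43/250 = 0.1720
z(H) = z(0.7800) = 0.7722
z(FA) = z(0.1720) = -0.9463
c = −½·[z(H) + z(FA)] = −0.5 × (0.7722 + (-0.9463)) = 0.08705
c > 0: the model has a conservative response bias.

c = 0.09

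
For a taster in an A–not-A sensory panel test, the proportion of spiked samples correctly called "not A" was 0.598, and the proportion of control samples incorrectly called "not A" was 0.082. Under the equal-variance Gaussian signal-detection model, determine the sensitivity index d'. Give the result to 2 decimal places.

d' = 1.64

z(H) = z(0.598) = 0.2482
z(FA) = z(0.082) = -1.3917
d' = z(H) − z(FA) = 0.2482 − (-1.3917) = 1.6399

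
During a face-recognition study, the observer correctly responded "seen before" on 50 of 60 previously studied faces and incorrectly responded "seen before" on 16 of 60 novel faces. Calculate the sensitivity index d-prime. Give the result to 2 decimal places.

d-prime = 1.59

H = 50/60 = 0.8333
FA = 16/60 = 0.2667
Φ⁻¹(0.8333) = 0.9673, Φ⁻¹(0.2667) = -0.6228
d' = z(H) − z(FA) = 0.9673 − (-0.6228) = 1.5901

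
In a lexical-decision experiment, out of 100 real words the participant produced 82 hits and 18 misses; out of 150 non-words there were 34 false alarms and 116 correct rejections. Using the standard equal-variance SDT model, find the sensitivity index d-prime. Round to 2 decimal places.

H = 82/100 = 0.8200
FA = 34/150 = 0.2267
z(H) = z(0.8200) = 0.915
z(FA) = z(0.2267) = -0.750
d' = z(H) − z(FA) = 0.915 − (-0.750) = 1.665

d-prime = 1.67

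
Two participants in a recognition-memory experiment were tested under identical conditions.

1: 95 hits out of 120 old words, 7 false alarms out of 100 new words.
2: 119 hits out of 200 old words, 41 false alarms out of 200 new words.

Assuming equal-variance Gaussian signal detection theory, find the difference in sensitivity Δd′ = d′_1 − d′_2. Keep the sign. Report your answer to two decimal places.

1: z(0.7917) = 0.812, z(0.0700) = -1.476, d' = 2.288
2: z(0.5950) = 0.240, z(0.2050) = -0.824, d' = 1.064
Δd' = d'_1 − d'_2 = 2.288 − 1.064 = 1.224
1 has the higher sensitivity.

Δd′ = 1.22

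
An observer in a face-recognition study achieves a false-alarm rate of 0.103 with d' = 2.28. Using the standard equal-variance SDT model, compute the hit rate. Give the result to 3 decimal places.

hit rate = 0.845

z(false-alarm rate) = z(0.103) = -1.2646
z(H) = z(FA) + d' = -1.2646 + 2.28 = 1.0154
hit rate = Φ(1.0154) = 0.8450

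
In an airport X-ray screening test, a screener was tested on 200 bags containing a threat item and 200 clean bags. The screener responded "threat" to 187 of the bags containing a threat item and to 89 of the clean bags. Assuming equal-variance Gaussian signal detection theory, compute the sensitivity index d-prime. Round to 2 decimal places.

d-prime = 1.65

H = 187/200 = 0.9350
FA = 89/200 = 0.4450
Φ⁻¹(H) = 1.514
Φ⁻¹(FA) = -0.138
d' = z(H) − z(FA) = 1.514 − (-0.138) = 1.652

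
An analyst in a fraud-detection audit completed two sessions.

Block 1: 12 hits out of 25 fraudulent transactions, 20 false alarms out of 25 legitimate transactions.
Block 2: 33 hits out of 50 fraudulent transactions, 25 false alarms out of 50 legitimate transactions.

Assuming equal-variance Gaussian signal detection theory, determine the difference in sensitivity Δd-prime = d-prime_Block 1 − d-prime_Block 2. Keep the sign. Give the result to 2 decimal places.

Block 1: z(0.4800) = -0.050, z(0.8000) = 0.842, d' = -0.892
Block 2: z(0.6600) = 0.412, z(0.5000) = 0.000, d' = 0.412
Δd' = d'_Block 1 − d'_Block 2 = -0.892 − 0.412 = -1.304
Block 2 has the higher sensitivity.

Δd-prime = -1.30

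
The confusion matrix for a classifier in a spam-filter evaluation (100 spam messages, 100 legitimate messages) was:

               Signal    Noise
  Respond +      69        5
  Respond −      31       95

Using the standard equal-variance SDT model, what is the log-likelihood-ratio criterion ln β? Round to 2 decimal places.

ln β = 1.23

H = 69/100 = 0.6900
FA = 5/100 = 0.0500
Φ⁻¹(H) = 0.496
Φ⁻¹(FA) = -1.645
ln β = −½·[z(H)² − z(FA)²] = −0.5 × (0.246 − 2.706) = 1.230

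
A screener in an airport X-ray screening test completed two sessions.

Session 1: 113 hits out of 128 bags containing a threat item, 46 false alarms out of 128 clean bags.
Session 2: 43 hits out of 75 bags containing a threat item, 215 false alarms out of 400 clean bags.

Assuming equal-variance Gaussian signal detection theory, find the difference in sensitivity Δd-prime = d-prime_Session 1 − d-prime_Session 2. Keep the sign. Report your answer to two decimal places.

Δd-prime = 1.46

Session 1: z(0.8828) = 1.189, z(0.3594) = -0.360, d' = 1.549
Session 2: z(0.5733) = 0.185, z(0.5375) = 0.094, d' = 0.091
Δd' = d'_Session 1 − d'_Session 2 = 1.549 − 0.091 = 1.458
Session 1 has the higher sensitivity.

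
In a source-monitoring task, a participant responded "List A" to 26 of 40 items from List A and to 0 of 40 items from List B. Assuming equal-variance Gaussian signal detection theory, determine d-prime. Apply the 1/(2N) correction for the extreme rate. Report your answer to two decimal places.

The false-alarm rate is 0/40 = 0, so apply the 1/(2N) correction: FA → 1/(2·40) = 0.01250.
z(H) = z(0.65000) = 0.385
z(FA) = z(0.01250) = -2.241
d' = 0.385 − (-2.241) = 2.626

d-prime = 2.63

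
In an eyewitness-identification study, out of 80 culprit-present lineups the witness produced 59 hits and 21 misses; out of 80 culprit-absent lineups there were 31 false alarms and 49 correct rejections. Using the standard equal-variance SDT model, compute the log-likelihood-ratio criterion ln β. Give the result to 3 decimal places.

H = 59/80 = 0.7375
FA = 31/80 = 0.3875
z(H) = 0.6357
z(FA) = -0.2858
ln β = −½·[z(H)² − z(FA)²] = −0.5 × (0.4041 − 0.0817) = -0.1612

ln β = -0.161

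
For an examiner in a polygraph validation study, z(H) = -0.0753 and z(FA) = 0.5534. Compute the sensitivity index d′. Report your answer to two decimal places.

d′ = -0.63

d' = z(H) − z(FA) = -0.0753 − 0.5534 = -0.6287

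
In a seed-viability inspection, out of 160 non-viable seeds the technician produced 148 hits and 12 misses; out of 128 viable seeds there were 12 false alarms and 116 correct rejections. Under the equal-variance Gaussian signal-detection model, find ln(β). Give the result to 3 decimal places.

H = 148/160 = 0.9250
FA = 12/128 = 0.0938
Φ⁻¹(0.9250) = 1.4395, Φ⁻¹(0.0938) = -1.3177
ln β = −½·[z(H)² − z(FA)²] = −0.5 × (2.0722 − 1.7363) = -0.16795

ln β = -0.168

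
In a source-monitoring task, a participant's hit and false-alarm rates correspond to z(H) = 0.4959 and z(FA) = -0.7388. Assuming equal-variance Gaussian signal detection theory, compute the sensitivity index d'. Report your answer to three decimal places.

d' = 1.235

d' = z(H) − z(FA) = 0.4959 − (-0.7388) = 1.2347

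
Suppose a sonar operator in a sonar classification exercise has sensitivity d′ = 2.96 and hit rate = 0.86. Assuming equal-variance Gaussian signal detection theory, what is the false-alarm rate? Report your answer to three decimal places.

z(hit rate) = z(0.86) = 1.0803
z(FA) = z(H) − d' = 1.0803 − 2.96 = -1.8797
false-alarm rate = Φ(-1.8797) = 0.0301

false-alarm rate = 0.030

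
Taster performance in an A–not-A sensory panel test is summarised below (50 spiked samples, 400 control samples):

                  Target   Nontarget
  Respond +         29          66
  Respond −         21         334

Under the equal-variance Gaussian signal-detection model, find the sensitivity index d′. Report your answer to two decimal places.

H = 29/50 = 0.5800
FA = 66/400 = 0.1650
z(H) = z(0.5800) = 0.2019
z(FA) = z(0.1650) = -0.9741
d' = z(H) − z(FA) = 0.2019 − (-0.9741) = 1.1760

d′ = 1.18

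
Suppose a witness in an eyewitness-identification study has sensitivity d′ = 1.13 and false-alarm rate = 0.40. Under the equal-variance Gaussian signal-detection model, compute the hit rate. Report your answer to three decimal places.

z(false-alarm rate) = z(0.40) = -0.2533
z(H) = z(FA) + d' = -0.2533 + 1.13 = 0.8767
hit rate = Φ(0.8767) = 0.8097

hit rate = 0.810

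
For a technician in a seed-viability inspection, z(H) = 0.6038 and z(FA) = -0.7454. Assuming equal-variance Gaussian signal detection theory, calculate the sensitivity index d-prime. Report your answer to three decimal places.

d-prime = 1.349

d' = z(H) − z(FA) = 0.6038 − (-0.7454) = 1.3492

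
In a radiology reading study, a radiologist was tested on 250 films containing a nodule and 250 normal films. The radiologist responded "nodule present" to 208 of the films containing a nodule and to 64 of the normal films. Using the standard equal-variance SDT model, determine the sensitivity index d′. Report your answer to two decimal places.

H = 208/250 = 0.8320
FA = 64/250 = 0.2560
Φ⁻¹(H) = 0.9621
Φ⁻¹(FA) = -0.6557
d' = z(H) − z(FA) = 0.9621 − (-0.6557) = 1.6178

d′ = 1.62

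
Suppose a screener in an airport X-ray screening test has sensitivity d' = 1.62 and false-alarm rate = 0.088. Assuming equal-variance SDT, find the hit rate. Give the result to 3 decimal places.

z(false-alarm rate) = z(0.088) = -1.3532
z(H) = z(FA) + d' = -1.3532 + 1.62 = 0.2668
hit rate = Φ(0.2668) = 0.6052

hit rate = 0.605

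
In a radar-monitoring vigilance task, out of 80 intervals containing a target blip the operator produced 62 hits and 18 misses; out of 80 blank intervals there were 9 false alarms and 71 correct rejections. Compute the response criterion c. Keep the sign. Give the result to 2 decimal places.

c = 0.23

H = 62/80 = 0.7750
FA = 9/80 = 0.1125
z(H) = z(0.7750) = 0.7554
z(FA) = z(0.1125) = -1.2133
c = −½·[z(H) + z(FA)] = −0.5 × (0.7554 + (-1.2133)) = 0.22895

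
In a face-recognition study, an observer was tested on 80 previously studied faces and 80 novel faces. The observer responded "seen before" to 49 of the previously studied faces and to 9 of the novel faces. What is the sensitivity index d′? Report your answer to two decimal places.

H = 49/80 = 0.6125
FA = 9/80 = 0.1125
z(0.6125) = 0.2858, z(0.1125) = -1.2133
d' = z(H) − z(FA) = 0.2858 − (-1.2133) = 1.4991

d′ = 1.50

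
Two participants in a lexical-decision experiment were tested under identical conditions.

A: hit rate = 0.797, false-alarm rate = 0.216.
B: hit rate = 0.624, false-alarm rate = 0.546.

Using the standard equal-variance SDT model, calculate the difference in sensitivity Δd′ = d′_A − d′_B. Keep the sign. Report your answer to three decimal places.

Δd′ = 1.416

A: z(0.797) = 0.8310, z(0.216) = -0.7858, d' = 1.6168
B: z(0.624) = 0.3160, z(0.546) = 0.1156, d' = 0.2004
Δd' = d'_A − d'_B = 1.6168 − 0.2004 = 1.4164
A has the higher sensitivity.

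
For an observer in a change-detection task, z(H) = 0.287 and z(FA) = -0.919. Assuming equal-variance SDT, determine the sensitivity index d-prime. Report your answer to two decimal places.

d-prime = 1.21

d' = z(H) − z(FA) = 0.287 − (-0.919) = 1.206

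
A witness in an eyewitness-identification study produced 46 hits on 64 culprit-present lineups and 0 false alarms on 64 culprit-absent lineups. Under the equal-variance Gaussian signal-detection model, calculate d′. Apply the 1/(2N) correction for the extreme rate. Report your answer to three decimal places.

The false-alarm rate is 0/64 = 0, so apply the 1/(2N) correction: FA → 1/(2·64) = 0.00781.
z(H) = z(0.71875) = 0.5791
z(FA) = z(0.00781) = -2.4177
d' = 0.5791 − (-2.4177) = 2.9968

d′ = 2.997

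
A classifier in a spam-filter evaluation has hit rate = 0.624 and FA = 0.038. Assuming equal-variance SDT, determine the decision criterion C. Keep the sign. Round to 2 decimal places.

C = 0.73

Φ⁻¹(0.624) = 0.3160, Φ⁻¹(0.038) = -1.7744
c = −½·[z(H) + z(FA)] = −0.5 × (0.3160 + (-1.7744)) = 0.7292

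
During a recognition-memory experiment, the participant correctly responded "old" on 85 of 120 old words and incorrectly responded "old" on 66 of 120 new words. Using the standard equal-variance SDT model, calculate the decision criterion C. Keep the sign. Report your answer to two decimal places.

C = -0.34

H = 85/120 = 0.7083
FA = 66/120 = 0.5500
z(H) = 0.548
z(FA) = 0.126
c = −½·[z(H) + z(FA)] = −0.5 × (0.548 + 0.126) = -0.337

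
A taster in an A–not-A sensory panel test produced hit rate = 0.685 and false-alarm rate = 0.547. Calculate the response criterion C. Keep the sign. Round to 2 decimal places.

z(H) = z(0.685) = 0.482
z(FA) = z(0.547) = 0.118
c = −½·[z(H) + z(FA)] = −0.5 × (0.482 + 0.118) = -0.300
c < 0: the taster has a liberal response bias.

C = -0.30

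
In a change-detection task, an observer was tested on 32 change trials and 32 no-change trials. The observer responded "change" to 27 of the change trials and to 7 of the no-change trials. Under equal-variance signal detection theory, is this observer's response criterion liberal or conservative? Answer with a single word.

z(H) = 1.010, z(FA) = -0.776
c = −½·(z(H) + z(FA)) = -0.117
c < 0 → liberal criterion (biased toward responding “yes”).

liberal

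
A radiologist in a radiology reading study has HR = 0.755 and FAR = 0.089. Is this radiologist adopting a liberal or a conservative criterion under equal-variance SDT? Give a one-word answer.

z(H) = 0.690, z(FA) = -1.347
c = −½·(z(H) + z(FA)) = 0.3285
c > 0 → conservative criterion (biased toward responding “no”).

conservative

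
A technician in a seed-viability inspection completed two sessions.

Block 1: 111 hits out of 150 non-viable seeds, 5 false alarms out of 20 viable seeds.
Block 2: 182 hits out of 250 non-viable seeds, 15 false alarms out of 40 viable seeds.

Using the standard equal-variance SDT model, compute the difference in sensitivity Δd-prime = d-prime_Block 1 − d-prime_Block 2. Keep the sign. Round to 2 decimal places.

Block 1: z(0.7400) = 0.643, z(0.2500) = -0.674, d' = 1.317
Block 2: z(0.7280) = 0.607, z(0.3750) = -0.319, d' = 0.926
Δd' = d'_Block 1 − d'_Block 2 = 1.317 − 0.926 = 0.391
Block 1 has the higher sensitivity.

Δd-prime = 0.39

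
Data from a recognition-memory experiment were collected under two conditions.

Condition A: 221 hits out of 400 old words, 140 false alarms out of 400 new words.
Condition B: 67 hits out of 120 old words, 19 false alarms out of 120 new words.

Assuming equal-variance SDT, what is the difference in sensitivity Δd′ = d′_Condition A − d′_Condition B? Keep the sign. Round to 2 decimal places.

Δd′ = -0.63

Condition A: z(0.5525) = 0.132, z(0.3500) = -0.385, d' = 0.517
Condition B: z(0.5583) = 0.147, z(0.1583) = -1.001, d' = 1.148
Δd' = d'_Condition A − d'_Condition B = 0.517 − 1.148 = -0.631
Condition B has the higher sensitivity.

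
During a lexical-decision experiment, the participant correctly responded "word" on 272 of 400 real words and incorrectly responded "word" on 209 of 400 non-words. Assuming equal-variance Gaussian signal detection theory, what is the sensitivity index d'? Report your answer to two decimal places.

H = 272/400 = 0.6800
FA = 209/400 = 0.5225
z(H) = 0.468
z(FA) = 0.056
d' = z(H) − z(FA) = 0.468 − 0.056 = 0.412

d' = 0.41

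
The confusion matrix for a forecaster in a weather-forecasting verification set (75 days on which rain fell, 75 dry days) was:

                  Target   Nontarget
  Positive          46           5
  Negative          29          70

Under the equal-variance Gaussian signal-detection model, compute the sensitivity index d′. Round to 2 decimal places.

d′ = 1.79

H = 46/75 = 0.6133
FA = 5/75 = 0.0667
z(H) = z(0.6133) = 0.288
z(FA) = z(0.0667) = -1.501
d' = z(H) − z(FA) = 0.288 − (-1.501) = 1.789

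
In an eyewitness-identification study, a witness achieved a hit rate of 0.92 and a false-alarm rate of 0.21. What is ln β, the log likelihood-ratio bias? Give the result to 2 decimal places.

ln β = -0.66

Φ⁻¹(H) = Φ⁻¹(0.92) = 1.405
Φ⁻¹(FA) = Φ⁻¹(0.21) = -0.806
ln β = −½·[z(H)² − z(FA)²] = −0.5 × (1.974 − 0.650) = -0.662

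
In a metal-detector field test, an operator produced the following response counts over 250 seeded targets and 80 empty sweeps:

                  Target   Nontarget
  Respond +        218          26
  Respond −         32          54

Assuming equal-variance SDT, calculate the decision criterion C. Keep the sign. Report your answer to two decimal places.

H = 218/250 = 0.8720
FA = 26/80 = 0.3250
z(H) = z(0.8720) = 1.1359
z(FA) = z(0.3250) = -0.4538
c = −½·[z(H) + z(FA)] = −0.5 × (1.1359 + (-0.4538)) = -0.34105
c < 0: the operator has a liberal response bias.

C = -0.34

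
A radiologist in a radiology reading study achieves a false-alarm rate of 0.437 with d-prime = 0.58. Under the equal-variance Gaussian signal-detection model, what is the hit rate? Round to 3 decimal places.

z(false-alarm rate) = z(0.437) = -0.1586
z(H) = z(FA) + d' = -0.1586 + 0.58 = 0.4214
hit rate = Φ(0.4214) = 0.6633

hit rate = 0.663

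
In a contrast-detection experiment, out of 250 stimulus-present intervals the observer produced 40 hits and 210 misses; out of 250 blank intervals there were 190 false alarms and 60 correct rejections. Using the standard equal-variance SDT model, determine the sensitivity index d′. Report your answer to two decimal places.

d′ = -1.70

H = 40/250 = 0.1600
FA = 190/250 = 0.7600
Φ⁻¹(H) = Φ⁻¹(0.1600) = -0.994
Φ⁻¹(FA) = Φ⁻¹(0.7600) = 0.706
d' = z(H) − z(FA) = -0.994 − 0.706 = -1.700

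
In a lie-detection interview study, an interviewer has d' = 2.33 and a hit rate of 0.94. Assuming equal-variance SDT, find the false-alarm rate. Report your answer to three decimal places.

false-alarm rate = 0.219

z(hit rate) = z(0.94) = 1.5548
z(FA) = z(H) − d' = 1.5548 − 2.33 = -0.7752
false-alarm rate = Φ(-0.7752) = 0.2191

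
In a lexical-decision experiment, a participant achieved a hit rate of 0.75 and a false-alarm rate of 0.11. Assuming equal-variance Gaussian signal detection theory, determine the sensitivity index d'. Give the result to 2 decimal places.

d' = 1.90

z(H) = z(0.75) = 0.6745
z(FA) = z(0.11) = -1.2265
d' = z(H) − z(FA) = 0.6745 − (-1.2265) = 1.9010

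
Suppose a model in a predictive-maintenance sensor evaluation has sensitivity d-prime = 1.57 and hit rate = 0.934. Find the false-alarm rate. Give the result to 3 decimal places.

false-alarm rate = 0.475

z(hit rate) = z(0.934) = 1.5063
z(FA) = z(H) − d' = 1.5063 − 1.57 = -0.0637
false-alarm rate = Φ(-0.0637) = 0.4746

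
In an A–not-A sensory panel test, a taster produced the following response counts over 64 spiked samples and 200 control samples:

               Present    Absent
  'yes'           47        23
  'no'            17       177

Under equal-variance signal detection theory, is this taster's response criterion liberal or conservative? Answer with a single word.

z(H) = 0.626, z(FA) = -1.200
c = −½·(z(H) + z(FA)) = 0.287
c > 0 → conservative criterion (biased toward responding “no”).

conservative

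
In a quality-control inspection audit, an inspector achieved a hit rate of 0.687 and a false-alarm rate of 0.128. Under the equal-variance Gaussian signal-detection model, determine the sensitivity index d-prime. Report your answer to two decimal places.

z(H) = 0.4874
z(FA) = -1.1359
d' = z(H) − z(FA) = 0.4874 − (-1.1359) = 1.6233

d-prime = 1.62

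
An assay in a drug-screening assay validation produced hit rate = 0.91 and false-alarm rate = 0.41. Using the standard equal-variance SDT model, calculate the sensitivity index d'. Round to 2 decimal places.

d' = 1.57

z(H) = z(0.91) = 1.341
z(FA) = z(0.41) = -0.228
d' = z(H) − z(FA) = 1.341 − (-0.228) = 1.569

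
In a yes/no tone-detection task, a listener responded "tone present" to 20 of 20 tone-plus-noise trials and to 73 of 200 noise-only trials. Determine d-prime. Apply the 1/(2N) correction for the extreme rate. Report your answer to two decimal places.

d-prime = 2.31

The hit rate is 20/20 = 1, so apply the 1/(2N) correction: H → 1 − 1/(2·20) = 0.97500.
z(H) = z(0.97500) = 1.960
z(FA) = z(0.36500) = -0.345
d' = 1.960 − (-0.345) = 2.305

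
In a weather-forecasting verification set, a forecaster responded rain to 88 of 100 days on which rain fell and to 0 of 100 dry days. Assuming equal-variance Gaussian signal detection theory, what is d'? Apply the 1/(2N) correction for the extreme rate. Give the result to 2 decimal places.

d' = 3.75

The false-alarm rate is 0/100 = 0, so apply the 1/(2N) correction: FA → 1/(2·100) = 0.00500.
z(H) = z(0.88000) = 1.175
z(FA) = z(0.00500) = -2.576
d' = 1.175 − (-2.576) = 3.751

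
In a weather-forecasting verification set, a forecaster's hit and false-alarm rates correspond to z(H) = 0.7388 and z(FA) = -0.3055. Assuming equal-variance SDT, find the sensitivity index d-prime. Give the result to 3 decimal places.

d-prime = 1.044

d' = z(H) − z(FA) = 0.7388 − (-0.3055) = 1.0443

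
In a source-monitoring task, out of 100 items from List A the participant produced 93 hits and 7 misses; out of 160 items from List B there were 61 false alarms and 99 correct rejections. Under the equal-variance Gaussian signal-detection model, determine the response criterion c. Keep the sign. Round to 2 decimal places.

H = 93/100 = 0.9300
FA = 61/160 = 0.3812
z(H) = z(0.9300) = 1.476
z(FA) = z(0.3812) = -0.302
c = −½·[z(H) + z(FA)] = −0.5 × (1.476 + (-0.302)) = -0.587

c = -0.59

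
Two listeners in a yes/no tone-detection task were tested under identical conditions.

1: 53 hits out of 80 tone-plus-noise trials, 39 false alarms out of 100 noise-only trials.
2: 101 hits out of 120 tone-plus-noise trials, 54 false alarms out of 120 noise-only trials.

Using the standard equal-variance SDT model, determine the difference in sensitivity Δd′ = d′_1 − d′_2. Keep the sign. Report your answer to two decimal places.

Δd′ = -0.43

1: z(0.6625) = 0.419, z(0.3900) = -0.279, d' = 0.698
2: z(0.8417) = 1.001, z(0.4500) = -0.126, d' = 1.127
Δd' = d'_1 − d'_2 = 0.698 − 1.127 = -0.429
2 has the higher sensitivity.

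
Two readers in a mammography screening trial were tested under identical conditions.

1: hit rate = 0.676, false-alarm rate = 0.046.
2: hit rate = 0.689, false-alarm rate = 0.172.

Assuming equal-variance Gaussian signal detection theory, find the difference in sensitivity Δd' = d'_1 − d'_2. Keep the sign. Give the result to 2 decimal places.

1: z(0.676) = 0.457, z(0.046) = -1.685, d' = 2.142
2: z(0.689) = 0.493, z(0.172) = -0.946, d' = 1.439
Δd' = d'_1 − d'_2 = 2.142 − 1.439 = 0.703
1 has the higher sensitivity.

Δd' = 0.70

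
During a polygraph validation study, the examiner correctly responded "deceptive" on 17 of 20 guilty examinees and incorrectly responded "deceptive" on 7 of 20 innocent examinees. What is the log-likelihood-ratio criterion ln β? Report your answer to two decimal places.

ln β = -0.46

H = 17/20 = 0.8500
FA = 7/20 = 0.3500
z(H) = 1.036
z(FA) = -0.385
ln β = −½·[z(H)² − z(FA)²] = −0.5 × (1.073 − 0.148) = -0.4625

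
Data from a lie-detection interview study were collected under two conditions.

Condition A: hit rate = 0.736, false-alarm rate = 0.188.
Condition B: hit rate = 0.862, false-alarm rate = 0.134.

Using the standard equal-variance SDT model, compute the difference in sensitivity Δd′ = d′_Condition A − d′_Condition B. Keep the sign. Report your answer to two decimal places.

Condition A: z(0.736) = 0.631, z(0.188) = -0.885, d' = 1.516
Condition B: z(0.862) = 1.089, z(0.134) = -1.108, d' = 2.197
Δd' = d'_Condition A − d'_Condition B = 1.516 − 2.197 = -0.681
Condition B has the higher sensitivity.

Δd′ = -0.68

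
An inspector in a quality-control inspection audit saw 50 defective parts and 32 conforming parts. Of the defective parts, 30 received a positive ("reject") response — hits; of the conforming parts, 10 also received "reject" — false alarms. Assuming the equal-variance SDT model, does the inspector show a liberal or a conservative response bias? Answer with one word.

z(H) = 0.253, z(FA) = -0.489
c = −½·(z(H) + z(FA)) = 0.118
c > 0 → conservative criterion (biased toward responding “no”).

conservative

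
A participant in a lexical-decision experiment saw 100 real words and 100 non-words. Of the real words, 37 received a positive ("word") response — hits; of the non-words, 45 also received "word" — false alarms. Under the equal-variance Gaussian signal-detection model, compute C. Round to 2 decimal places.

C = 0.23

H = 37/100 = 0.3700
FA = 45/100 = 0.4500
z(H) = -0.3319
z(FA) = -0.1257
c = −½·[z(H) + z(FA)] = −0.5 × (-0.3319 + (-0.1257)) = 0.2288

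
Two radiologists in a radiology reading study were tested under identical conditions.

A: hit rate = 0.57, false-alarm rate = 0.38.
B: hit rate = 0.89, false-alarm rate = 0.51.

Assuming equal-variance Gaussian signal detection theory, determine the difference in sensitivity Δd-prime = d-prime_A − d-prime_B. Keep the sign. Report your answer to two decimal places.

A: z(0.57) = 0.176, z(0.38) = -0.305, d' = 0.481
B: z(0.89) = 1.227, z(0.51) = 0.025, d' = 1.202
Δd' = d'_A − d'_B = 0.481 − 1.202 = -0.721
B has the higher sensitivity.

Δd-prime = -0.72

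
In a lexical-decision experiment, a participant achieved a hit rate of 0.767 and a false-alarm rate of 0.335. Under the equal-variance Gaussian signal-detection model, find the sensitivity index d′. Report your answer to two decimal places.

z(H) = 0.729
z(FA) = -0.426
d' = z(H) − z(FA) = 0.729 − (-0.426) = 1.155

d′ = 1.16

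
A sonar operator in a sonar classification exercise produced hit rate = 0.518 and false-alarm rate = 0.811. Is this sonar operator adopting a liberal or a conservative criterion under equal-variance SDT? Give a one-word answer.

z(H) = 0.045, z(FA) = 0.882
c = −½·(z(H) + z(FA)) = -0.4635
c < 0 → liberal criterion (biased toward responding “yes”).

liberal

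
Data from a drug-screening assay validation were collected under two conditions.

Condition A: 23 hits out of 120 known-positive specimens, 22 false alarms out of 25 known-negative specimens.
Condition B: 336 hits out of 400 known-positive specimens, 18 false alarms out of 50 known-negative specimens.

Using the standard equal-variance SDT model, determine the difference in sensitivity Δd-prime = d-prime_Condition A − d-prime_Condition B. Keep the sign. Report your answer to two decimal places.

Condition A: z(0.1917) = -0.872, z(0.8800) = 1.175, d' = -2.047
Condition B: z(0.8400) = 0.994, z(0.3600) = -0.358, d' = 1.352
Δd' = d'_Condition A − d'_Condition B = -2.047 − 1.352 = -3.399
Condition B has the higher sensitivity.

Δd-prime = -3.40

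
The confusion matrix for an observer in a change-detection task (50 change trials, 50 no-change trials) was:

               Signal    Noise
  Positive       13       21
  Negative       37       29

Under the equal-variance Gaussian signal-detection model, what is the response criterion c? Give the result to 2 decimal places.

c = 0.42

H = 13/50 = 0.2600
FA = 21/50 = 0.4200
z(H) = -0.6433
z(FA) = -0.2019
c = −½·[z(H) + z(FA)] = −0.5 × (-0.6433 + (-0.2019)) = 0.4226
c > 0: the observer has a conservative response bias.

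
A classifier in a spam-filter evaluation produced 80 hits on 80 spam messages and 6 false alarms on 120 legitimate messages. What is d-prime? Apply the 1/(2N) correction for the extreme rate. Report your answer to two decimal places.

d-prime = 4.14

The hit rate is 80/80 = 1, so apply the 1/(2N) correction: H → 1 − 1/(2·80) = 0.99375.
z(H) = z(0.99375) = 2.498
z(FA) = z(0.05000) = -1.645
d' = 2.498 − (-1.645) = 4.143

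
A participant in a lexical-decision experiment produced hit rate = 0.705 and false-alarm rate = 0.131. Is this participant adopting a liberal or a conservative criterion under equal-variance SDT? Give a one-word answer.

conservative

z(H) = 0.539, z(FA) = -1.122
c = −½·(z(H) + z(FA)) = 0.2915
c > 0 → conservative criterion (biased toward responding “no”).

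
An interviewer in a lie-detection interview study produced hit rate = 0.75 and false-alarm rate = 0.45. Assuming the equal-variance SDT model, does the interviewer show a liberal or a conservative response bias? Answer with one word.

z(H) = 0.674, z(FA) = -0.126
c = −½·(z(H) + z(FA)) = -0.274
c < 0 → liberal criterion (biased toward responding “yes”).

liberal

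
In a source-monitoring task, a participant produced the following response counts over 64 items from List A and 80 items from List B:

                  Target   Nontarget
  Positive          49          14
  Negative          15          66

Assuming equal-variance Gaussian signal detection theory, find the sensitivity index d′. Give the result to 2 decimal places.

d′ = 1.66

H = 49/64 = 0.7656
FA = 14/80 = 0.1750
z(H) = 0.7244
z(FA) = -0.9346
d' = z(H) − z(FA) = 0.7244 − (-0.9346) = 1.6590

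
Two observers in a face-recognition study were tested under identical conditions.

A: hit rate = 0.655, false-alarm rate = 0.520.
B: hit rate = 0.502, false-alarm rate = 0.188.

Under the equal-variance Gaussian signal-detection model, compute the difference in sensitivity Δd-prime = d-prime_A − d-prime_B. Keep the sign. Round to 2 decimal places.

A: z(0.655) = 0.399, z(0.520) = 0.050, d' = 0.349
B: z(0.502) = 0.005, z(0.188) = -0.885, d' = 0.890
Δd' = d'_A − d'_B = 0.349 − 0.890 = -0.541
B has the higher sensitivity.

Δd-prime = -0.54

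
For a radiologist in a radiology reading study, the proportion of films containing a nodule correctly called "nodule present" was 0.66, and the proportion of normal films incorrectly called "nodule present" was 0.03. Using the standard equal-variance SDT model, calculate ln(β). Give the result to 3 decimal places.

ln β = 1.684

z(H) = 0.4125
z(FA) = -1.8808
ln β = −½·[z(H)² − z(FA)²] = −0.5 × (0.1702 − 3.5374) = 1.6836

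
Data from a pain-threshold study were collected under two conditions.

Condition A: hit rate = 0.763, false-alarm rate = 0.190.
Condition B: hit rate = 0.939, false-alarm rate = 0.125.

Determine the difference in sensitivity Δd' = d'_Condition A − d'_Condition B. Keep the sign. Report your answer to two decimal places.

Δd' = -1.10

Condition A: z(0.763) = 0.716, z(0.190) = -0.878, d' = 1.594
Condition B: z(0.939) = 1.546, z(0.125) = -1.150, d' = 2.696
Δd' = d'_Condition A − d'_Condition B = 1.594 − 2.696 = -1.102
Condition B has the higher sensitivity.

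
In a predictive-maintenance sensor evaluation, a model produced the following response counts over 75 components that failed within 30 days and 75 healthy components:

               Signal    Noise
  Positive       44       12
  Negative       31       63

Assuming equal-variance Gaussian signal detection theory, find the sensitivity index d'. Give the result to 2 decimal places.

H = 44/75 = 0.5867
FA = 12/75 = 0.1600
z(H) = 0.219
z(FA) = -0.994
d' = z(H) − z(FA) = 0.219 − (-0.994) = 1.213

d' = 1.21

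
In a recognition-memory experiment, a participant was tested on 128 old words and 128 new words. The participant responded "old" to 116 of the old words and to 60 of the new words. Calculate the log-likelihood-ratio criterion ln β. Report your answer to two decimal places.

H = 116/128 = 0.9062
FA = 60/128 = 0.4688
Φ⁻¹(0.9062) = 1.318, Φ⁻¹(0.4688) = -0.078
ln β = −½·[z(H)² − z(FA)²] = −0.5 × (1.737 − 0.006) = -0.8655

ln β = -0.87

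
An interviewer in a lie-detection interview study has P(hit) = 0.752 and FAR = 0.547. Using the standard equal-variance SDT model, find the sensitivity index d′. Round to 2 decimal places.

Φ⁻¹(H) = Φ⁻¹(0.752) = 0.681
Φ⁻¹(FA) = Φ⁻¹(0.547) = 0.118
d' = z(H) − z(FA) = 0.681 − 0.118 = 0.563

d′ = 0.56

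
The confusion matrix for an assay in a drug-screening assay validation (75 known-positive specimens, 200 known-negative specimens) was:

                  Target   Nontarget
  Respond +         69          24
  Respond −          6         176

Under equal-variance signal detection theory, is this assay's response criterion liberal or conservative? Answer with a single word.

z(H) = 1.405, z(FA) = -1.175
c = −½·(z(H) + z(FA)) = -0.115
c < 0 → liberal criterion (biased toward responding “yes”).

liberal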